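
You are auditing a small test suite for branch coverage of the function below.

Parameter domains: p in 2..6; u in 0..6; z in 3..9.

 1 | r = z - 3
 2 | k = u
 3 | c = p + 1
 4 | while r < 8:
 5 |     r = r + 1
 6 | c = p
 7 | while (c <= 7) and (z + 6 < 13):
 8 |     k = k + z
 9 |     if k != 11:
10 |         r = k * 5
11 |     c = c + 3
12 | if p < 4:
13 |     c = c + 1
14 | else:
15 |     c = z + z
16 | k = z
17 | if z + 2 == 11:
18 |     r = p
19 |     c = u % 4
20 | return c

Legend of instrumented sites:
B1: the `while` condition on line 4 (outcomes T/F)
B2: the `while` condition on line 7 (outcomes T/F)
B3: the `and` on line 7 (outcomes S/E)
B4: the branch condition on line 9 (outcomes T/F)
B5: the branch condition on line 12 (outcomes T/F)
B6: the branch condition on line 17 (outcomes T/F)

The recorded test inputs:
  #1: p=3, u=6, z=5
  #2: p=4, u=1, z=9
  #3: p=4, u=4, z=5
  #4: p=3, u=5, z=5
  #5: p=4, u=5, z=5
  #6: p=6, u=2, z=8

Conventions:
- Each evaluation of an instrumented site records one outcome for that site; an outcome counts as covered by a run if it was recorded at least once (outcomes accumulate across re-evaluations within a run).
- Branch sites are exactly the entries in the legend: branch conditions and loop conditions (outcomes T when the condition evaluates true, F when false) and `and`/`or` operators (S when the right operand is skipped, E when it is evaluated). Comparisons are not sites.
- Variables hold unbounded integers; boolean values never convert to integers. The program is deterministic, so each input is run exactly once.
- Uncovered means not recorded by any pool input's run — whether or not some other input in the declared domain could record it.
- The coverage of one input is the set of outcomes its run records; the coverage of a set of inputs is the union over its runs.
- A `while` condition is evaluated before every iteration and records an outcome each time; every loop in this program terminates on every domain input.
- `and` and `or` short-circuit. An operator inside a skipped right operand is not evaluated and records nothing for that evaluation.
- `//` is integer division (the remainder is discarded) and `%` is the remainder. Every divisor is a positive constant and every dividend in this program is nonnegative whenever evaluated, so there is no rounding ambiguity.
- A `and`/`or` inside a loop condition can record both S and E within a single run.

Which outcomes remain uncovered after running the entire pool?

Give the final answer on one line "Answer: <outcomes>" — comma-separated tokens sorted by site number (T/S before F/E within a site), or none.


input #1 (p=3, u=6, z=5): events B1->T, B1->T, B1->T, B1->T, B1->T, B1->T, B1->F, B3->E, B2->T, B4->F, B3->E, B2->T, B4->T, B3->S, ...; covers B1=T, B1=F, B2=T, B2=F, B3=S, B3=E, B4=T, B4=F, B5=T, B6=F
input #2 (p=4, u=1, z=9): events B1->T, B1->T, B1->F, B3->E, B2->F, B5->F, B6->T; covers B1=T, B1=F, B2=F, B3=E, B5=F, B6=T
input #3 (p=4, u=4, z=5): events B1->T, B1->T, B1->T, B1->T, B1->T, B1->T, B1->F, B3->E, B2->T, B4->T, B3->E, B2->T, B4->T, B3->S, ...; covers B1=T, B1=F, B2=T, B2=F, B3=S, B3=E, B4=T, B5=F, B6=F
input #4 (p=3, u=5, z=5): events B1->T, B1->T, B1->T, B1->T, B1->T, B1->T, B1->F, B3->E, B2->T, B4->T, B3->E, B2->T, B4->T, B3->S, ...; covers B1=T, B1=F, B2=T, B2=F, B3=S, B3=E, B4=T, B5=T, B6=F
input #5 (p=4, u=5, z=5): events B1->T, B1->T, B1->T, B1->T, B1->T, B1->T, B1->F, B3->E, B2->T, B4->T, B3->E, B2->T, B4->T, B3->S, ...; covers B1=T, B1=F, B2=T, B2=F, B3=S, B3=E, B4=T, B5=F, B6=F
input #6 (p=6, u=2, z=8): events B1->T, B1->T, B1->T, B1->F, B3->E, B2->F, B5->F, B6->F; covers B1=T, B1=F, B2=F, B3=E, B5=F, B6=F
union over the pool: B1=T, B1=F, B2=T, B2=F, B3=S, B3=E, B4=T, B4=F, B5=T, B5=F, B6=T, B6=F
uncovered (0 of 12): none
Answer: none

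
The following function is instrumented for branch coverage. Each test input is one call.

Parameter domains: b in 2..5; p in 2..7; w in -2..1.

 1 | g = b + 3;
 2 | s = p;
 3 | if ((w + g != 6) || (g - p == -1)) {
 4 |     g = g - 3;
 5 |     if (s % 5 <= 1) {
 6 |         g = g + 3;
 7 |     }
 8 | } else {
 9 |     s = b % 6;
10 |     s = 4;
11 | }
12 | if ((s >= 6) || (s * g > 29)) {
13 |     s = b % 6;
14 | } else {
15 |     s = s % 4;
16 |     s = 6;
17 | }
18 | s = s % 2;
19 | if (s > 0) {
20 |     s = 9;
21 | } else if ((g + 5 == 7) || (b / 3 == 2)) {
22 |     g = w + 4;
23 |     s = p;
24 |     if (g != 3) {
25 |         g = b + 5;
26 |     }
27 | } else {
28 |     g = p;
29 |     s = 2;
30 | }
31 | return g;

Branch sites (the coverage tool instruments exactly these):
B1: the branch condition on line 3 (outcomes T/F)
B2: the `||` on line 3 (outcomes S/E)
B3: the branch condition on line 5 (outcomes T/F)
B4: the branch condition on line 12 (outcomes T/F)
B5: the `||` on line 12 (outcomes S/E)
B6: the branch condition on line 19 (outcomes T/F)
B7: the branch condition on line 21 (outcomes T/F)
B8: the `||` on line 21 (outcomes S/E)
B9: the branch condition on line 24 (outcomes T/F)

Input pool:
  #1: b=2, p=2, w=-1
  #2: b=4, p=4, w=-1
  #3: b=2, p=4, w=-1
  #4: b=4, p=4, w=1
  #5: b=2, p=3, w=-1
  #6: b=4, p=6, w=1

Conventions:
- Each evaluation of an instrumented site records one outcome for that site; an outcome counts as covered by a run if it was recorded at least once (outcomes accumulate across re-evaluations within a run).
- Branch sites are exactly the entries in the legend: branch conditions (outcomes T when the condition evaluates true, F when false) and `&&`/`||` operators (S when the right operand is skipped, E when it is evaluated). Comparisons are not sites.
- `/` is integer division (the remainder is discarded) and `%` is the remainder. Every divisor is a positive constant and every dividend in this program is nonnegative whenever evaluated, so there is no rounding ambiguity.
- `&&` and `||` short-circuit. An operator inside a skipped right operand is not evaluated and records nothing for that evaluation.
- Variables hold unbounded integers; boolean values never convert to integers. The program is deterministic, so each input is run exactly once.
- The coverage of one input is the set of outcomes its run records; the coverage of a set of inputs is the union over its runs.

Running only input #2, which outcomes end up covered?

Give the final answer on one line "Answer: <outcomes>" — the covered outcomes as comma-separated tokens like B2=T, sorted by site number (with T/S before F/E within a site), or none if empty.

Tracing the run of input #2 (b=4, p=4, w=-1):
  B2->E, B1->F, B5->E, B4->F, B6->F, B8->E, B7->F
distinct outcomes covered: B1=F, B2=E, B4=F, B5=E, B6=F, B7=F, B8=E

Answer: B1=F, B2=E, B4=F, B5=E, B6=F, B7=F, B8=E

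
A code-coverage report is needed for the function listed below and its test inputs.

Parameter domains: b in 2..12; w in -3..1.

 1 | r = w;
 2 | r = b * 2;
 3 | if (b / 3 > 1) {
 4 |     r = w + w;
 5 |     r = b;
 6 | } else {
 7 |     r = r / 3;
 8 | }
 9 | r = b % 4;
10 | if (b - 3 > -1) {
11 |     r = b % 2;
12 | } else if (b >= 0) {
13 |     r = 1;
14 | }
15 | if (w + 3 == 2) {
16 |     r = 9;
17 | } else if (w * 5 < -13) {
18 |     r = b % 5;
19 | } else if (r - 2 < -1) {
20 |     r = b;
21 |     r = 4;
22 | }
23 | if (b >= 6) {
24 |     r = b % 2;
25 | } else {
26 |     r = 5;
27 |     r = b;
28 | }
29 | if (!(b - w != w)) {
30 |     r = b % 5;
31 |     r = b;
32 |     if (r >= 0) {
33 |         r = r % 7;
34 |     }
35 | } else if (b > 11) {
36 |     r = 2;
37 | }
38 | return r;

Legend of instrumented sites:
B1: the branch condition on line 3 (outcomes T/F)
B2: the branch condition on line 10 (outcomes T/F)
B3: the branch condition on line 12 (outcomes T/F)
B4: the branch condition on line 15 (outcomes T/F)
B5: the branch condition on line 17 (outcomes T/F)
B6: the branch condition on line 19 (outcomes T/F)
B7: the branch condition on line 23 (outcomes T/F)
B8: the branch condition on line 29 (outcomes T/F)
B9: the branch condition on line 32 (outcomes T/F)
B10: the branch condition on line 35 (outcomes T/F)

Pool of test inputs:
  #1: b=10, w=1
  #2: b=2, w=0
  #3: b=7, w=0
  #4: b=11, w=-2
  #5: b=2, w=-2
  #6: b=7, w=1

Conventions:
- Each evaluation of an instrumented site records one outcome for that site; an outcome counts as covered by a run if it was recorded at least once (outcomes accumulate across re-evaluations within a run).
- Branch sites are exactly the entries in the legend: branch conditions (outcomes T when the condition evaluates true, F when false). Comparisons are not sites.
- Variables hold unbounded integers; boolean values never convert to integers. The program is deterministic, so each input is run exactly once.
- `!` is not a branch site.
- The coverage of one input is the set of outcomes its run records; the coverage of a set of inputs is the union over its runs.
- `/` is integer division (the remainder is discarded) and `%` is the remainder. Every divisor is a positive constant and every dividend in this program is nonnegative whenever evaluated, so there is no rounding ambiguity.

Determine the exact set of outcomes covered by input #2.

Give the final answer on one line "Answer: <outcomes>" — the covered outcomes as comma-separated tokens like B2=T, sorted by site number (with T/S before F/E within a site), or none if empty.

Event log for input #2 (b=2, w=0):
  B1->F, B2->F, B3->T, B4->F, B5->F, B6->F, B7->F, B8->F, B10->F
distinct outcomes covered: B1=F, B2=F, B3=T, B4=F, B5=F, B6=F, B7=F, B8=F, B10=F

Answer: B1=F, B2=F, B3=T, B4=F, B5=F, B6=F, B7=F, B8=F, B10=F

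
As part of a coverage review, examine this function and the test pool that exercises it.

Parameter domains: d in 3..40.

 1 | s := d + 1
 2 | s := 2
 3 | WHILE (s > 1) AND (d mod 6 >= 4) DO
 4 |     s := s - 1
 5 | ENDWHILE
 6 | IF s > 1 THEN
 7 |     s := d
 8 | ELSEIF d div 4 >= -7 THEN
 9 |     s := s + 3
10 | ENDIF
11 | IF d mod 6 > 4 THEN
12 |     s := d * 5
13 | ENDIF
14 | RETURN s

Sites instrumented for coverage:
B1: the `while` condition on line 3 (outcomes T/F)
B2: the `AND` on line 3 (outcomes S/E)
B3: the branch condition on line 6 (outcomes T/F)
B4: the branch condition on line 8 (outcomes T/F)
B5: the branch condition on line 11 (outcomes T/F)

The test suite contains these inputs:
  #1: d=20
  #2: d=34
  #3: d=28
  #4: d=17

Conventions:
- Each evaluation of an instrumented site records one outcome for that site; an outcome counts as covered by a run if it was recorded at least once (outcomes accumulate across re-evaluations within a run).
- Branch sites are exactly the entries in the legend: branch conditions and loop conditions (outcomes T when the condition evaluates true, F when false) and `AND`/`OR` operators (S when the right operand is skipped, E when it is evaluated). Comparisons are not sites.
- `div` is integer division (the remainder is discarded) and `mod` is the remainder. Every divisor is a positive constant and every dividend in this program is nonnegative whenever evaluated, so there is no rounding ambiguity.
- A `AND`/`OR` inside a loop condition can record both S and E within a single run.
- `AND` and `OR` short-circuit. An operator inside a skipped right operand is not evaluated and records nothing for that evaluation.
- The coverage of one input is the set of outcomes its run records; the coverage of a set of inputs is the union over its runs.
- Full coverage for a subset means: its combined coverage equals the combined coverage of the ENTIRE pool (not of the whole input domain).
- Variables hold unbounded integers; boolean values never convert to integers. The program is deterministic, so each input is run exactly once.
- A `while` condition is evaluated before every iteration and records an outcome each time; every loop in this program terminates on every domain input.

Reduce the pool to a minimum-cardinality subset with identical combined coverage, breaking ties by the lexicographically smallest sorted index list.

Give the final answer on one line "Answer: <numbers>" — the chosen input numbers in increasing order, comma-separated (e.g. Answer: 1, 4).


#1 (d=20) -> covered: B1=F, B2=E, B3=T, B5=F
#2 (d=34) -> covered: B1=T, B1=F, B2=S, B2=E, B3=F, B4=T, B5=F
#3 (d=28) -> covered: B1=T, B1=F, B2=S, B2=E, B3=F, B4=T, B5=F
#4 (d=17) -> covered: B1=T, B1=F, B2=S, B2=E, B3=F, B4=T, B5=T
the full pool covers 9 outcomes: B1=T, B1=F, B2=S, B2=E, B3=T, B3=F, B4=T, B5=T, B5=F
every size-1 subset falls short of the 9 outcomes (best: 7/9)
the canonical winner is {1, 4}: size 2, full 9-outcome coverage, earliest index list among size-2 covers
Answer: 1, 4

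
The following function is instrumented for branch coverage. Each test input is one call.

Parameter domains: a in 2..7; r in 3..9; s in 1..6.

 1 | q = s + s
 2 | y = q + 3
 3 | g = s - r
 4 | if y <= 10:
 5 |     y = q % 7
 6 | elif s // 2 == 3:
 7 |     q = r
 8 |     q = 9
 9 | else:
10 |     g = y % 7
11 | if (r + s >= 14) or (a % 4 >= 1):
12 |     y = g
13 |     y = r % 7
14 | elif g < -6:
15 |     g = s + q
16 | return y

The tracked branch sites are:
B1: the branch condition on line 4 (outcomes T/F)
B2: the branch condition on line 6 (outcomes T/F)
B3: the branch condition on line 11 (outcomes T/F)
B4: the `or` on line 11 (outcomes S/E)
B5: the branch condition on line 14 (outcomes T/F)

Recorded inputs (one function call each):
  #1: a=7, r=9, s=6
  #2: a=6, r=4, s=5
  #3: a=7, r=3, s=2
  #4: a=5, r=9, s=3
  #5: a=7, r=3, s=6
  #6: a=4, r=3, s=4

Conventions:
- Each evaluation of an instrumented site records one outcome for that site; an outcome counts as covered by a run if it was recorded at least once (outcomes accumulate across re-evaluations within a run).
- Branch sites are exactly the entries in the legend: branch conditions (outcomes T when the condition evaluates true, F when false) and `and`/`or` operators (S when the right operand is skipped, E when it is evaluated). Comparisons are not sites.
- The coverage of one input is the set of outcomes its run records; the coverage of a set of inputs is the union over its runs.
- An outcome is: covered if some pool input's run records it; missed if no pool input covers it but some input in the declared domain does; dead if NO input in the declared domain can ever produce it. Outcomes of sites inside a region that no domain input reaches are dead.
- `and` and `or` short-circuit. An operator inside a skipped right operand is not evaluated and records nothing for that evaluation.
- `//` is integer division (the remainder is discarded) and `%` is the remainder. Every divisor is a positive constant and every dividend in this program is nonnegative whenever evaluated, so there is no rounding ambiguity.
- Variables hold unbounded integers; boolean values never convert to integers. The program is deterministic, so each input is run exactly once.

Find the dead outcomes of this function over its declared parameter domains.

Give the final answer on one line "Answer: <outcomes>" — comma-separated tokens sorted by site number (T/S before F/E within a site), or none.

checking every outcome against all 252 domain inputs:
  reachable outcomes have witnesses, e.g. B1=T (e.g. a=2, r=3, s=1), B1=F (e.g. a=2, r=3, s=4), B2=T (e.g. a=2, r=3, s=6), B2=F (e.g. a=2, r=3, s=4)

Answer: none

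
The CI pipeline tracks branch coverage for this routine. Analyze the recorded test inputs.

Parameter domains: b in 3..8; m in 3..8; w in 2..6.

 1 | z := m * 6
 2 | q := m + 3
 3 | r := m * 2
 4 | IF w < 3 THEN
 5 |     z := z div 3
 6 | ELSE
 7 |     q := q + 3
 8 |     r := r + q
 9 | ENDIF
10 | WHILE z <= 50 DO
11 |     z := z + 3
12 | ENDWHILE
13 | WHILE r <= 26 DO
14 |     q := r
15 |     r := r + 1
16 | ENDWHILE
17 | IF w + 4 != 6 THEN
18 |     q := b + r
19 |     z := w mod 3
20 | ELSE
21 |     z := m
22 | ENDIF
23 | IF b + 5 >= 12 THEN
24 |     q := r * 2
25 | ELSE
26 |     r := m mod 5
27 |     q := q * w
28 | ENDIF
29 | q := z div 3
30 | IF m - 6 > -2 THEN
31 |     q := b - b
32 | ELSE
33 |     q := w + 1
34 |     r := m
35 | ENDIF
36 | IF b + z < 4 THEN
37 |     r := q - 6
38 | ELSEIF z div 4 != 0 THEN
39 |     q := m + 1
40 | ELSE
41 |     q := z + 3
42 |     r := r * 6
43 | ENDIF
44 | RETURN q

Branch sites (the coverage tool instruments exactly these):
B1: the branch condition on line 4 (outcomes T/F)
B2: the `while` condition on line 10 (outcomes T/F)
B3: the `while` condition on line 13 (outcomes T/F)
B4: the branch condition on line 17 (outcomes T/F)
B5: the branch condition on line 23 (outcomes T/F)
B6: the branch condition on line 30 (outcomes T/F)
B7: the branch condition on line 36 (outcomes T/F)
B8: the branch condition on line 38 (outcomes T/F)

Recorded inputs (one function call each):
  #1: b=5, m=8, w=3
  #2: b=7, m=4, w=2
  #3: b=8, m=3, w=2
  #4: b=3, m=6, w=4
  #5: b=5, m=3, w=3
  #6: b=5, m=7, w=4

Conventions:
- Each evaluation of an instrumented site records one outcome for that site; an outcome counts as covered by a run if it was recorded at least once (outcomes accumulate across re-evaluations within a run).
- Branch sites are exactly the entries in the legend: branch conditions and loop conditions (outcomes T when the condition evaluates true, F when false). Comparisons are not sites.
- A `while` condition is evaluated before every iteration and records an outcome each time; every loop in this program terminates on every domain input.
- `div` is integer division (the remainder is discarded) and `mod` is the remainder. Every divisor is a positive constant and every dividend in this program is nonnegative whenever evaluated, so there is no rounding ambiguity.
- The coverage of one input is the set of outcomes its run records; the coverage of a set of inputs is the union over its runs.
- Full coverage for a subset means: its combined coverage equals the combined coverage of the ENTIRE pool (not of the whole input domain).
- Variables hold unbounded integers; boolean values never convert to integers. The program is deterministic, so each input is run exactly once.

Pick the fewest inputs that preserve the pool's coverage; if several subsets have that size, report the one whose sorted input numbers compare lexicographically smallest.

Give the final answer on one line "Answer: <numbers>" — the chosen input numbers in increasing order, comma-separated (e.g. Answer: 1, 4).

test 1 (b=5, m=8, w=3) fires B1->F, B2->T, B2->F, B3->F, B4->T, B5->F, B6->T, B7->F, B8->F; hits B1=F, B2=T, B2=F, B3=F, B4=T, B5=F, B6=T, B7=F, B8=F
test 2 (b=7, m=4, w=2) fires B1->T, B2->T, B2->T, B2->T, B2->T, B2->T, B2->T, B2->T, B2->T, B2->T, B2->T, B2->T, B2->T, B2->T, ...; hits B1=T, B2=T, B2=F, B3=T, B3=F, B4=F, B5=T, B6=F, B7=F, B8=T
test 3 (b=8, m=3, w=2) fires B1->T, B2->T, B2->T, B2->T, B2->T, B2->T, B2->T, B2->T, B2->T, B2->T, B2->T, B2->T, B2->T, B2->T, ...; hits B1=T, B2=T, B2=F, B3=T, B3=F, B4=F, B5=T, B6=F, B7=F, B8=F
test 4 (b=3, m=6, w=4) fires B1->F, B2->T, B2->T, B2->T, B2->T, B2->T, B2->F, B3->T, B3->T, B3->T, B3->F, B4->T, B5->F, B6->T, ...; hits B1=F, B2=T, B2=F, B3=T, B3=F, B4=T, B5=F, B6=T, B7=F, B8=F
test 5 (b=5, m=3, w=3) fires B1->F, B2->T, B2->T, B2->T, B2->T, B2->T, B2->T, B2->T, B2->T, B2->T, B2->T, B2->T, B2->F, B3->T, ...; hits B1=F, B2=T, B2=F, B3=T, B3=F, B4=T, B5=F, B6=F, B7=F, B8=F
test 6 (b=5, m=7, w=4) fires B1->F, B2->T, B2->T, B2->T, B2->F, B3->F, B4->T, B5->F, B6->T, B7->F, B8->F; hits B1=F, B2=T, B2=F, B3=F, B4=T, B5=F, B6=T, B7=F, B8=F
union over all inputs: B1=T, B1=F, B2=T, B2=F, B3=T, B3=F, B4=T, B4=F, B5=T, B5=F, B6=T, B6=F, B7=F, B8=T, B8=F (15 outcomes)
no size-1 subset reaches all 15 outcomes (best union: 10/15)
inputs {1, 2} (size 2) cover everything; no size-2 subset with a lexicographically smaller index list covers all 15

Answer: 1, 2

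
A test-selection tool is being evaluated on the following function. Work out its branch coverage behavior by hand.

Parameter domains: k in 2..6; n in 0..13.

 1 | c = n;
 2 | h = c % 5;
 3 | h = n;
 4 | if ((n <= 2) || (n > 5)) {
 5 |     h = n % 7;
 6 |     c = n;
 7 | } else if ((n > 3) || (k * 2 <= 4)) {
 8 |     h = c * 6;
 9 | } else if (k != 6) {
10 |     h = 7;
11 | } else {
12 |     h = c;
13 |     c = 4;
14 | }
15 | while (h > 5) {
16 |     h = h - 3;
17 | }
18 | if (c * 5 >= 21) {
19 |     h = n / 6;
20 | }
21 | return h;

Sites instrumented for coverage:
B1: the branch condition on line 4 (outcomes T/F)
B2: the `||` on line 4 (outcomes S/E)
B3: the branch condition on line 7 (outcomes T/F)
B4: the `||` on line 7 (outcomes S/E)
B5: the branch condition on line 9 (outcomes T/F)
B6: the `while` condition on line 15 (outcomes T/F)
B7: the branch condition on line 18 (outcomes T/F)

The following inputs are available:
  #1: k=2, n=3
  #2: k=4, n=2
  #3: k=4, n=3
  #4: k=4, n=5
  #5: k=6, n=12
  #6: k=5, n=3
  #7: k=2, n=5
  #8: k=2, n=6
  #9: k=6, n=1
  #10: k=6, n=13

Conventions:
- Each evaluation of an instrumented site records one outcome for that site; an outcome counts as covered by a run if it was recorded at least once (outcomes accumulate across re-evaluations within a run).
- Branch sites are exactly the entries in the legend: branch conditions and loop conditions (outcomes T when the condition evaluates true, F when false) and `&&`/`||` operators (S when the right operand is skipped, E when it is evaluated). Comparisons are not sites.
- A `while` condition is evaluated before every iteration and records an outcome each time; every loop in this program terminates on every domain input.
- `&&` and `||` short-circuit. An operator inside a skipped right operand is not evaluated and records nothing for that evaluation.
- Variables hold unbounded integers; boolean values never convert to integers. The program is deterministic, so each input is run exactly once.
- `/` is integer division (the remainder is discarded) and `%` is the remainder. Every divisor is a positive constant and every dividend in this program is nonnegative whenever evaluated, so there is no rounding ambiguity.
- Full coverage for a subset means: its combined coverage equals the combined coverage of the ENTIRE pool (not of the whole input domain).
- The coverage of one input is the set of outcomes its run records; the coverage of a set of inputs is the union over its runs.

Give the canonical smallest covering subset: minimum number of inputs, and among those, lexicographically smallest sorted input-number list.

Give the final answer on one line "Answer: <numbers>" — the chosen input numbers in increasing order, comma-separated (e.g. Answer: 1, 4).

test 1 (k=2, n=3) fires B2->E, B1->F, B4->E, B3->T, B6->T, B6->T, B6->T, B6->T, B6->T, B6->F, B7->F; hits B1=F, B2=E, B3=T, B4=E, B6=T, B6=F, B7=F
test 2 (k=4, n=2) fires B2->S, B1->T, B6->F, B7->F; hits B1=T, B2=S, B6=F, B7=F
test 3 (k=4, n=3) fires B2->E, B1->F, B4->E, B3->F, B5->T, B6->T, B6->F, B7->F; hits B1=F, B2=E, B3=F, B4=E, B5=T, B6=T, B6=F, B7=F
test 4 (k=4, n=5) fires B2->E, B1->F, B4->S, B3->T, B6->T, B6->T, B6->T, B6->T, B6->T, B6->T, B6->T, B6->T, B6->T, B6->F, ...; hits B1=F, B2=E, B3=T, B4=S, B6=T, B6=F, B7=T
test 5 (k=6, n=12) fires B2->E, B1->T, B6->F, B7->T; hits B1=T, B2=E, B6=F, B7=T
test 6 (k=5, n=3) fires B2->E, B1->F, B4->E, B3->F, B5->T, B6->T, B6->F, B7->F; hits B1=F, B2=E, B3=F, B4=E, B5=T, B6=T, B6=F, B7=F
test 7 (k=2, n=5) fires B2->E, B1->F, B4->S, B3->T, B6->T, B6->T, B6->T, B6->T, B6->T, B6->T, B6->T, B6->T, B6->T, B6->F, ...; hits B1=F, B2=E, B3=T, B4=S, B6=T, B6=F, B7=T
test 8 (k=2, n=6) fires B2->E, B1->T, B6->T, B6->F, B7->T; hits B1=T, B2=E, B6=T, B6=F, B7=T
test 9 (k=6, n=1) fires B2->S, B1->T, B6->F, B7->F; hits B1=T, B2=S, B6=F, B7=F
test 10 (k=6, n=13) fires B2->E, B1->T, B6->T, B6->F, B7->T; hits B1=T, B2=E, B6=T, B6=F, B7=T
pool-wide coverage (13 outcomes): B1=T, B1=F, B2=S, B2=E, B3=T, B3=F, B4=S, B4=E, B5=T, B6=T, B6=F, B7=T, B7=F
no size-1 subset reaches all 13 outcomes (best union: 8/13)
no size-2 subset reaches all 13 outcomes (best union: 11/13)
size 3: inputs {2, 3, 4} cover all 13 outcomes, and no lexicographically smaller subset of this size does

Answer: 2, 3, 4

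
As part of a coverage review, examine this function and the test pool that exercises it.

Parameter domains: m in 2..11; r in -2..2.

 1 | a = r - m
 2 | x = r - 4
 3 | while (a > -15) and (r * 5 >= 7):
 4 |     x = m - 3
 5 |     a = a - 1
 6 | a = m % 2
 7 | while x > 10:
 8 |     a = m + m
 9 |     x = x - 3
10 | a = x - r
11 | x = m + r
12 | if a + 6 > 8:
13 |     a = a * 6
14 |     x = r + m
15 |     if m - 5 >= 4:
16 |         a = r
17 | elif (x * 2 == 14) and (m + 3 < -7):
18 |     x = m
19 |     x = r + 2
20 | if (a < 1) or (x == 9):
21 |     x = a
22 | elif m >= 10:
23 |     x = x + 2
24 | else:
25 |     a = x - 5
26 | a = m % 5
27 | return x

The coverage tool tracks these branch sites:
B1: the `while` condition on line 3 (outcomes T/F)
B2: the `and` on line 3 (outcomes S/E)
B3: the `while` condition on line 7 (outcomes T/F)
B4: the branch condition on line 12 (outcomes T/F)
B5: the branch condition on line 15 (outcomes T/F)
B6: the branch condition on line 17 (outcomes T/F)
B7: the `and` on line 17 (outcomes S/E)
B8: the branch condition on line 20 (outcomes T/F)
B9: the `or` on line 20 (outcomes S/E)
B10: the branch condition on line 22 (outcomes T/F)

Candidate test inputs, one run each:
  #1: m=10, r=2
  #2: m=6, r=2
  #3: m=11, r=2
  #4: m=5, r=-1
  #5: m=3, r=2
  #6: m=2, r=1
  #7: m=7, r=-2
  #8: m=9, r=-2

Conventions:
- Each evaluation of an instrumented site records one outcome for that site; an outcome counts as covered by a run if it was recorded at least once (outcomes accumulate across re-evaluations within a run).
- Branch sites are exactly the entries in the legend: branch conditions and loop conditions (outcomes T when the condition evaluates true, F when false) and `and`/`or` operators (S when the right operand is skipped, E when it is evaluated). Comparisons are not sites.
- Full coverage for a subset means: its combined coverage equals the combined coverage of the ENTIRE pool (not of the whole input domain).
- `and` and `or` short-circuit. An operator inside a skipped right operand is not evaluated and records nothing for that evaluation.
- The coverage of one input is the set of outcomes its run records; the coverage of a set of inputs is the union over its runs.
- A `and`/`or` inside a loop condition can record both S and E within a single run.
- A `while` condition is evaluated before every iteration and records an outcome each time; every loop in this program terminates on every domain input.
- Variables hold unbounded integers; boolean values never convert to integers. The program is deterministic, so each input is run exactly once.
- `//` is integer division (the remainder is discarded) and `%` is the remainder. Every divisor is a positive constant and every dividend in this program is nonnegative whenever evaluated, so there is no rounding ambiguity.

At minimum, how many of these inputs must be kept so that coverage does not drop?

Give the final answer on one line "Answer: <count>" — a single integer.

input #1, m=10, r=2: outcomes B1=T, B1=F, B2=S, B2=E, B3=F, B4=T, B5=T, B8=F, B9=E, B10=T
input #2, m=6, r=2: outcomes B1=T, B1=F, B2=S, B2=E, B3=F, B4=F, B6=F, B7=S, B8=F, B9=E, B10=F
input #3, m=11, r=2: outcomes B1=T, B1=F, B2=S, B2=E, B3=F, B4=T, B5=T, B8=F, B9=E, B10=T
input #4, m=5, r=-1: outcomes B1=F, B2=E, B3=F, B4=F, B6=F, B7=S, B8=T, B9=S
input #5, m=3, r=2: outcomes B1=T, B1=F, B2=S, B2=E, B3=F, B4=F, B6=F, B7=S, B8=T, B9=S
input #6, m=2, r=1: outcomes B1=F, B2=E, B3=F, B4=F, B6=F, B7=S, B8=T, B9=S
input #7, m=7, r=-2: outcomes B1=F, B2=E, B3=F, B4=F, B6=F, B7=S, B8=T, B9=S
input #8, m=9, r=-2: outcomes B1=F, B2=E, B3=F, B4=F, B6=F, B7=E, B8=T, B9=S
pool-wide coverage (17 outcomes): B1=T, B1=F, B2=S, B2=E, B3=F, B4=T, B4=F, B5=T, B6=F, B7=S, B7=E, B8=T, B8=F, B9=S, B9=E, B10=T, B10=F
size 1 is not enough: best union over all size-1 subsets is 11/17
size 2 is not enough: best union over all size-2 subsets is 15/17
at size 3, {1, 2, 8} reaches all 17 outcomes; every lexicographically earlier size-3 subset fails

Answer: 3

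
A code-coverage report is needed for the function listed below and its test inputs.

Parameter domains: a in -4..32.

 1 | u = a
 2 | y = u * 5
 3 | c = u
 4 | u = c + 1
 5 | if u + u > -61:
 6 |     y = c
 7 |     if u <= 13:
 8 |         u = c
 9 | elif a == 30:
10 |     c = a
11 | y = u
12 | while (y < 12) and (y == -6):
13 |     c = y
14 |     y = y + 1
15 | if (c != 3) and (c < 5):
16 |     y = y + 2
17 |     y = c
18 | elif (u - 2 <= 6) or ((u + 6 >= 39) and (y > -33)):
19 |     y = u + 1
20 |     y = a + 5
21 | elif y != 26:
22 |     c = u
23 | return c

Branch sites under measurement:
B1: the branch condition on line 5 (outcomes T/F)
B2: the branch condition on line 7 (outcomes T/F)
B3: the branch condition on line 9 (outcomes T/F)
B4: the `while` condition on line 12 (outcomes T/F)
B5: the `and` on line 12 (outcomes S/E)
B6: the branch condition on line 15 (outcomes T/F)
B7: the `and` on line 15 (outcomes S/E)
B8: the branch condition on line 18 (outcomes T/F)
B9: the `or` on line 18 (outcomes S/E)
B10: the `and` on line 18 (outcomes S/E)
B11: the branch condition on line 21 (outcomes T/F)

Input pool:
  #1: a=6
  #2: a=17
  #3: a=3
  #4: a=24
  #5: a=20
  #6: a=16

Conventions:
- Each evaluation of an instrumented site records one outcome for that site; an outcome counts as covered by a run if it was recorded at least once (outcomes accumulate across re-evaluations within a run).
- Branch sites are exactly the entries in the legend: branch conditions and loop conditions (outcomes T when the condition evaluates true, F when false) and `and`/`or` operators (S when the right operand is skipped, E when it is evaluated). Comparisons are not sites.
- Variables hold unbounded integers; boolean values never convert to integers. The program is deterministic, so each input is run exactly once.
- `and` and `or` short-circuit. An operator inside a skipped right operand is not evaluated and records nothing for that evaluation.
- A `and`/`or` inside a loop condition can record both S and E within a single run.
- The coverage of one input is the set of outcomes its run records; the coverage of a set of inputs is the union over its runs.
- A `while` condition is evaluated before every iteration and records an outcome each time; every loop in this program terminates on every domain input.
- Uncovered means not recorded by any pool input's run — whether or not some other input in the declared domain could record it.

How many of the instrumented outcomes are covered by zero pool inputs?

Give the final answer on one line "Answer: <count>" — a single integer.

input #1, a=6: events B1->T, B2->T, B5->E, B4->F, B7->E, B6->F, B9->S, B8->T; outcomes B1=T, B2=T, B4=F, B5=E, B6=F, B7=E, B8=T, B9=S
input #2, a=17: events B1->T, B2->F, B5->S, B4->F, B7->E, B6->F, B9->E, B10->S, B8->F, B11->T; outcomes B1=T, B2=F, B4=F, B5=S, B6=F, B7=E, B8=F, B9=E, B10=S, B11=T
input #3, a=3: events B1->T, B2->T, B5->E, B4->F, B7->S, B6->F, B9->S, B8->T; outcomes B1=T, B2=T, B4=F, B5=E, B6=F, B7=S, B8=T, B9=S
input #4, a=24: events B1->T, B2->F, B5->S, B4->F, B7->E, B6->F, B9->E, B10->S, B8->F, B11->T; outcomes B1=T, B2=F, B4=F, B5=S, B6=F, B7=E, B8=F, B9=E, B10=S, B11=T
input #5, a=20: events B1->T, B2->F, B5->S, B4->F, B7->E, B6->F, B9->E, B10->S, B8->F, B11->T; outcomes B1=T, B2=F, B4=F, B5=S, B6=F, B7=E, B8=F, B9=E, B10=S, B11=T
input #6, a=16: events B1->T, B2->F, B5->S, B4->F, B7->E, B6->F, B9->E, B10->S, B8->F, B11->T; outcomes B1=T, B2=F, B4=F, B5=S, B6=F, B7=E, B8=F, B9=E, B10=S, B11=T
union over the pool: B1=T, B2=T, B2=F, B4=F, B5=S, B5=E, B6=F, B7=S, B7=E, B8=T, B8=F, B9=S, B9=E, B10=S, B11=T
uncovered (7 of 22): B1=F, B3=T, B3=F, B4=T, B6=T, B10=E, B11=F

Answer: 7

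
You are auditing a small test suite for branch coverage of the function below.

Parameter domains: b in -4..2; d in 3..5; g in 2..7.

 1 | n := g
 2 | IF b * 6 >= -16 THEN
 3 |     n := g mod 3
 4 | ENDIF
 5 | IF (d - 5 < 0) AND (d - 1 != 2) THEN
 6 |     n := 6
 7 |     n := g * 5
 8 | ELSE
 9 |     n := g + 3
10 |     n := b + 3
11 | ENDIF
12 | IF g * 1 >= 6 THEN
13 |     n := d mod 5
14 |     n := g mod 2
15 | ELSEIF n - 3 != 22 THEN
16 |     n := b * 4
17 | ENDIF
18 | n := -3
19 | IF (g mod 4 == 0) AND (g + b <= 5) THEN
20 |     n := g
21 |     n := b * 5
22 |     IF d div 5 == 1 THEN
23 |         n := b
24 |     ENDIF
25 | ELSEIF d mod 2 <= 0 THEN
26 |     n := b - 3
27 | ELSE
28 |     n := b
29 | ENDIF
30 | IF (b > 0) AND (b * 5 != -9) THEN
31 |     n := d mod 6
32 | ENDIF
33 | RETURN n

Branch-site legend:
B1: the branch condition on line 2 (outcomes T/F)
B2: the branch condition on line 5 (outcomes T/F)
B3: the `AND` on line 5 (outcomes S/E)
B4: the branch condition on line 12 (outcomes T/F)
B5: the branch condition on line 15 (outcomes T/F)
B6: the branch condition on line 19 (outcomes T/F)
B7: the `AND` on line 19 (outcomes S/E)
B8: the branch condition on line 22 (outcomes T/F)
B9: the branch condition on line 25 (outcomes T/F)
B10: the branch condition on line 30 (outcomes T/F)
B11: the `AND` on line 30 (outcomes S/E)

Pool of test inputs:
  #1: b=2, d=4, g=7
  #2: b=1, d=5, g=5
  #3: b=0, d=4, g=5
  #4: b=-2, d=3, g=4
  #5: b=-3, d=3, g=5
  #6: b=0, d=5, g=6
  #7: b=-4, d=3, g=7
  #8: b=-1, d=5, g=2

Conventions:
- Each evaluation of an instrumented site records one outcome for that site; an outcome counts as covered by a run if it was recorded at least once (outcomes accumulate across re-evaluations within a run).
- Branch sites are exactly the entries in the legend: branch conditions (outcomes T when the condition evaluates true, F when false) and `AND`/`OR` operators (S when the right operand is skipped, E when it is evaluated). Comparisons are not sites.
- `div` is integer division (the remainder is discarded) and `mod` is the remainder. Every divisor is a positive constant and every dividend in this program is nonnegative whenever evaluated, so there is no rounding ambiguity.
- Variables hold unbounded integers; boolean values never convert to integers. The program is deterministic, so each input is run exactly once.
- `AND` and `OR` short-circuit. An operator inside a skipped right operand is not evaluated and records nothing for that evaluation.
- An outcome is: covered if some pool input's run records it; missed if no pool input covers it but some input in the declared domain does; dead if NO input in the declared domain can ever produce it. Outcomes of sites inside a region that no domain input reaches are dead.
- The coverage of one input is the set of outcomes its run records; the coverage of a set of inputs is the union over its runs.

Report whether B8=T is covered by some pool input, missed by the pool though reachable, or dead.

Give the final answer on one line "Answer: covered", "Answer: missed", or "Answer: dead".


no pool input records B8=T
but domain input (b=-4, d=5, g=4) does record it -> reachable, so missed
Answer: missed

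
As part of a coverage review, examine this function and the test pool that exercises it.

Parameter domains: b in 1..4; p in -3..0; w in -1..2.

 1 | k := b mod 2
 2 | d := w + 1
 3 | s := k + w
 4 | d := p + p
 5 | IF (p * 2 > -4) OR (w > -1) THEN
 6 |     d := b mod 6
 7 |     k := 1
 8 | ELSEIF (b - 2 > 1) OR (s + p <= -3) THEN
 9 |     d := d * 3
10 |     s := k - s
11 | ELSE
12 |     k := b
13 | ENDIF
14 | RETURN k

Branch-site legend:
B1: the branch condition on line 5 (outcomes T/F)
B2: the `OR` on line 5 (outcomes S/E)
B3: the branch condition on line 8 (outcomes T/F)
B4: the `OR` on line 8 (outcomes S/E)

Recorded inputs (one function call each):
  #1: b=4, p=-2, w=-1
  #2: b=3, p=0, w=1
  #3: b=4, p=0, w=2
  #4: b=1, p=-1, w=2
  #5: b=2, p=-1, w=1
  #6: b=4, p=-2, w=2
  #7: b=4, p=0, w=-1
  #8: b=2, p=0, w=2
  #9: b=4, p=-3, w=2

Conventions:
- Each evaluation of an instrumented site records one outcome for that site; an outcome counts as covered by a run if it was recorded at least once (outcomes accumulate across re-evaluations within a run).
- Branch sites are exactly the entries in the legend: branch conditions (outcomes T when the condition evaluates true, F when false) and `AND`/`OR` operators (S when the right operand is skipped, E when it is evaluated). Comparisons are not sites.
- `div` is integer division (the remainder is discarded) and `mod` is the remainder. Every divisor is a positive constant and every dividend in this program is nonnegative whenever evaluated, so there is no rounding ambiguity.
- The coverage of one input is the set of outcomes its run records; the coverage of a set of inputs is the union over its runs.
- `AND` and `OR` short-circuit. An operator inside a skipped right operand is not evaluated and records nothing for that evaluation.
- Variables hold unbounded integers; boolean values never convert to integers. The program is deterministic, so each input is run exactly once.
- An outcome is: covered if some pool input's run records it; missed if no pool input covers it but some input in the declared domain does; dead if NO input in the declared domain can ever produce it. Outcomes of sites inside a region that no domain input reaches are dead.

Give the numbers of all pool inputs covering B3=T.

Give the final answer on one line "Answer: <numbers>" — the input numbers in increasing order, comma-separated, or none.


input #1 (b=4, p=-2, w=-1): records B3=T
input #2 (b=3, p=0, w=1): does not record B3=T
input #3 (b=4, p=0, w=2): does not record B3=T
input #4 (b=1, p=-1, w=2): does not record B3=T
input #5 (b=2, p=-1, w=1): does not record B3=T
input #6 (b=4, p=-2, w=2): does not record B3=T
input #7 (b=4, p=0, w=-1): does not record B3=T
input #8 (b=2, p=0, w=2): does not record B3=T
input #9 (b=4, p=-3, w=2): does not record B3=T
Answer: 1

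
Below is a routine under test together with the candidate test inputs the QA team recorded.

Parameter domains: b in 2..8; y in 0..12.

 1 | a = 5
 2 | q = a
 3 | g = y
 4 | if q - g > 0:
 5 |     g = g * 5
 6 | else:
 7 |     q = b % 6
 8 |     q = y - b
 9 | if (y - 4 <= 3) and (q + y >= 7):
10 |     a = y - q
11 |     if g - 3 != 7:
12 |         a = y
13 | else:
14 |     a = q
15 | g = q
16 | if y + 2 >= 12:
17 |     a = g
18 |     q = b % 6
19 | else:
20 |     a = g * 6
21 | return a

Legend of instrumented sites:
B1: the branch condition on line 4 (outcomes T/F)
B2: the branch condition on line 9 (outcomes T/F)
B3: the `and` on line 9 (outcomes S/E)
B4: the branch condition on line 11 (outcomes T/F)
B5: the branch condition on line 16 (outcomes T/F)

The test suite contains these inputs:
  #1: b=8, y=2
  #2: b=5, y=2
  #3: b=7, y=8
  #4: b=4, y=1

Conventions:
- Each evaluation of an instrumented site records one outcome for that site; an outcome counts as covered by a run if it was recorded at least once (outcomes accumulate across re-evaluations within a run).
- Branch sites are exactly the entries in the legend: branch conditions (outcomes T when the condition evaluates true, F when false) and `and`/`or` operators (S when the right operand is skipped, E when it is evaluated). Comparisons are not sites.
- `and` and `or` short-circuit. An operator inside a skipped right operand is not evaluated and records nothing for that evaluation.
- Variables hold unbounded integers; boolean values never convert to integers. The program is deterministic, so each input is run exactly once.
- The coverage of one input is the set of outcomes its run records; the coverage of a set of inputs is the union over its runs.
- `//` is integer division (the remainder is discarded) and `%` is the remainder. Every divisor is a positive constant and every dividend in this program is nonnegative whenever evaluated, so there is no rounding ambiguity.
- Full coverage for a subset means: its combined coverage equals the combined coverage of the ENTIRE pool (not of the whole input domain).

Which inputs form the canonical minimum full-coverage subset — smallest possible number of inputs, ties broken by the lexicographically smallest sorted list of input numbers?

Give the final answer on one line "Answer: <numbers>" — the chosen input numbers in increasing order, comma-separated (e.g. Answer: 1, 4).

input #1 (b=8, y=2): events B1->T, B3->E, B2->T, B4->F, B5->F; covers B1=T, B2=T, B3=E, B4=F, B5=F
input #2 (b=5, y=2): events B1->T, B3->E, B2->T, B4->F, B5->F; covers B1=T, B2=T, B3=E, B4=F, B5=F
input #3 (b=7, y=8): events B1->F, B3->S, B2->F, B5->F; covers B1=F, B2=F, B3=S, B5=F
input #4 (b=4, y=1): events B1->T, B3->E, B2->F, B5->F; covers B1=T, B2=F, B3=E, B5=F
the full pool covers 8 outcomes: B1=T, B1=F, B2=T, B2=F, B3=S, B3=E, B4=F, B5=F
no size-1 subset reaches all 8 outcomes (best union: 5/8)
inputs {1, 3} (size 2) cover everything; no size-2 subset with a lexicographically smaller index list covers all 8

Answer: 1, 3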